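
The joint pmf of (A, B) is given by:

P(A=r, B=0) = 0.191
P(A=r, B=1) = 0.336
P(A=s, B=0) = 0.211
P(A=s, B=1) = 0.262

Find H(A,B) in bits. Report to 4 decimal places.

1.9648 bits

H(A,B) = −Σ p(x,y)·log₂ p(x,y) over all 4 cells.
  cell (r,0): −0.191·log₂0.191 = 0.45618
  cell (r,1): −0.336·log₂0.336 = 0.52868
  cell (s,0): −0.211·log₂0.211 = 0.47363
  cell (s,1): −0.262·log₂0.262 = 0.50628
Sum = 1.9648 bits.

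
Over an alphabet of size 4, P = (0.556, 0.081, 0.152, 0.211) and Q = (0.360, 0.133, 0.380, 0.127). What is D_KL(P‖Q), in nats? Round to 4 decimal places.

0.1693 nats

D(P‖Q) = Σ p·ln(p/q).
  0.556·ln(0.556/0.360) = 0.24167
  0.081·ln(0.081/0.133) = -0.04017
  0.152·ln(0.152/0.380) = -0.13928
  0.211·ln(0.211/0.127) = 0.10712
D(P‖Q) = 0.1693 nats.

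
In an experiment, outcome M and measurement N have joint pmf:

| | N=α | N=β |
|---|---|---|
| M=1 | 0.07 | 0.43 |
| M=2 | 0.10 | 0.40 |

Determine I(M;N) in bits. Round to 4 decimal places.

Marginals: p(M) = (0.5000, 0.5000), p(N) = (0.1700, 0.8300).
I(M;N) = Σ p(x,y)·log₂[p(x,y)/(p(x)p(y))].
  (1,α): 0.07·log₂(0.8235) = -0.01961
  (1,β): 0.43·log₂(1.0361) = 0.02203
  (2,α): 0.10·log₂(1.1765) = 0.02345
  (2,β): 0.40·log₂(0.9639) = -0.02124
Sum = 0.0046 bits.

0.0046 bits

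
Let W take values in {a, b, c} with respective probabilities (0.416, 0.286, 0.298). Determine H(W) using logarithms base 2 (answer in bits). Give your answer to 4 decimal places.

H(W) = −Σ p·log₂ p.
  −(0.416)·log₂(0.416) = 0.52638
  −(0.286)·log₂(0.286) = 0.51649
  −(0.298)·log₂(0.298) = 0.52049
Sum: 0.52638 + 0.51649 + 0.52049 = 1.5634 bits.

1.5634 bits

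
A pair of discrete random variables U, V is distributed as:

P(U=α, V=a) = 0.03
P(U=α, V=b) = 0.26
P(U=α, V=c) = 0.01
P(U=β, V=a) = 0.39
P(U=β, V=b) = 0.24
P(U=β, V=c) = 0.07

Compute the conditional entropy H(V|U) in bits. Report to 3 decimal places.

Chain rule: H(V|U) = H(U,V) − H(U).
Marginals: p(U) = (0.3000, 0.7000), p(V) = (0.4200, 0.5000, 0.0800).
H(U,V) = 2.0160 bits; H(U) = 0.8813 bits.
H(V|U) = 2.0160 − 0.8813 = 1.135 bits.

1.135 bits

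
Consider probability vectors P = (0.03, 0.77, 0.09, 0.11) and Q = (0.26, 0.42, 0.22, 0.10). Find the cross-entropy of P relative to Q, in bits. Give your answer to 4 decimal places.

1.5840 bits

H(P,Q) = −Σ p·log₂ q.
  −0.03·log₂(0.26) = 0.05830
  −0.77·log₂(0.42) = 0.96368
  −0.09·log₂(0.22) = 0.19660
  −0.11·log₂(0.10) = 0.36541
H(P,Q) = 1.5840 bits.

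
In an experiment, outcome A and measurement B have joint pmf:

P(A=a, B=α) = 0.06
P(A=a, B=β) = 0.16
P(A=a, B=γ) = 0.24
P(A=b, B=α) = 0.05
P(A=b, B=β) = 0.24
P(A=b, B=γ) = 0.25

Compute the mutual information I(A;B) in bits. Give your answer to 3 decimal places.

0.008 bits

Marginals: p(A) = (0.4600, 0.5400), p(B) = (0.1100, 0.4000, 0.4900).
I(A;B) = Σ p(x,y)·log₂[p(x,y)/(p(x)p(y))].
  (a,α): 0.06·log₂(1.1858) = 0.0147
  (a,β): 0.16·log₂(0.8696) = -0.0323
  (a,γ): 0.24·log₂(1.0648) = 0.0217
  (b,α): 0.05·log₂(0.8418) = -0.0124
  (b,β): 0.24·log₂(1.1111) = 0.0365
  (b,γ): 0.25·log₂(0.9448) = -0.0205
Sum = 0.008 bits.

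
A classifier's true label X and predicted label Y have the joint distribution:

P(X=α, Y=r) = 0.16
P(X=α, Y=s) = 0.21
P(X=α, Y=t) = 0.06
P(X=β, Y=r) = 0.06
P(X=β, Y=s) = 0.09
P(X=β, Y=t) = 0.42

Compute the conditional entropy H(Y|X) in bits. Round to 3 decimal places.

1.235 bits

Marginals: p(X) = (0.4300, 0.5700), p(Y) = (0.2200, 0.3000, 0.4800).
H(Y|X) = Σ p(X) · H(Y|X=·).
  X=α: p=0.4300, H(Y|X=α) = 1.4321
  X=β: p=0.5700, H(Y|X=β) = 1.0870
Weighted sum = 1.235 bits.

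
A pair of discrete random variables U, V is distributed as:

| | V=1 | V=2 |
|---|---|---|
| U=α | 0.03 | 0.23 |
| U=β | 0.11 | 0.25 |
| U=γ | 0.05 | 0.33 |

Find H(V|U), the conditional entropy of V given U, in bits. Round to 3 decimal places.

Chain rule: H(V|U) = H(U,V) − H(U).
Marginals: p(U) = (0.2600, 0.3600, 0.3800), p(V) = (0.1900, 0.8100).
H(U,V) = 2.2336 bits; H(U) = 1.5664 bits.
H(V|U) = 2.2336 − 1.5664 = 0.667 bits.

0.667 bits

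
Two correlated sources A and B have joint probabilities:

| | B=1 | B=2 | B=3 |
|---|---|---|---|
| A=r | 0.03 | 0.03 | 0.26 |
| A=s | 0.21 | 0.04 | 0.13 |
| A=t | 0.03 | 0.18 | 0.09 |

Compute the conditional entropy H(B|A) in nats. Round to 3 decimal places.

0.819 nats

Chain rule: H(B|A) = H(A,B) − H(A).
Marginals: p(A) = (0.3200, 0.3800, 0.3000), p(B) = (0.2700, 0.2500, 0.4800).
H(A,B) = 1.9129 nats; H(A) = 1.0935 nats.
H(B|A) = 1.9129 − 1.0935 = 0.819 nats.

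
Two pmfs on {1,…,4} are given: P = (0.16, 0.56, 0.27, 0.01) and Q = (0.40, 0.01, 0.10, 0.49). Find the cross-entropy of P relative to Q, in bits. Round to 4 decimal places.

4.8393 bits

H(P,Q) = −Σ p·log₂ q.
  −0.16·log₂(0.40) = 0.21151
  −0.56·log₂(0.01) = 3.72056
  −0.27·log₂(0.10) = 0.89692
  −0.01·log₂(0.49) = 0.01029
H(P,Q) = 4.8393 bits.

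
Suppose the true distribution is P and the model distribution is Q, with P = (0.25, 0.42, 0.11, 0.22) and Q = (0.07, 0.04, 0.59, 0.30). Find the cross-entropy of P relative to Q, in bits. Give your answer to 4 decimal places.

3.3754 bits

H(P,Q) = −Σ p·log₂ q.
  −0.25·log₂(0.07) = 0.95913
  −0.42·log₂(0.04) = 1.95042
  −0.11·log₂(0.59) = 0.08373
  −0.22·log₂(0.30) = 0.38213
H(P,Q) = 3.3754 bits.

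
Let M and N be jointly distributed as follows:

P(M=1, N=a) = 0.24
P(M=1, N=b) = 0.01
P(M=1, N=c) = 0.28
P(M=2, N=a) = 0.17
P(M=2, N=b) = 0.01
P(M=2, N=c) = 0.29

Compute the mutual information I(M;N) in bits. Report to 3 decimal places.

Marginals: p(M) = (0.5300, 0.4700), p(N) = (0.4100, 0.0200, 0.5700).
I(M;N) = Σ p(x,y)·log₂[p(x,y)/(p(x)p(y))].
  (1,a): 0.24·log₂(1.1045) = 0.0344
  (1,b): 0.01·log₂(0.9434) = -0.0008
  (1,c): 0.28·log₂(0.9268) = -0.0307
  (2,a): 0.17·log₂(0.8822) = -0.0307
  (2,b): 0.01·log₂(1.0638) = 0.0009
  (2,c): 0.29·log₂(1.0825) = 0.0332
Sum = 0.006 bits.

0.006 bits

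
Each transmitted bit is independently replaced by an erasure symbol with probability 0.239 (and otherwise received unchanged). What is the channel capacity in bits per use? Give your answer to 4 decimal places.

Binary erasure channel: capacity C = 1 − ε.
C = 1 − 0.239 = 0.7610 bits per channel use.

0.7610 bits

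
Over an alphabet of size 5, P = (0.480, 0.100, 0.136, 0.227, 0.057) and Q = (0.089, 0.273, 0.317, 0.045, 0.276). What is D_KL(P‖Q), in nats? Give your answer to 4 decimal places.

D(P‖Q) = Σ p·ln(p/q).
  0.480·ln(0.480/0.089) = 0.80887
  0.100·ln(0.100/0.273) = -0.10043
  0.136·ln(0.136/0.317) = -0.11509
  0.227·ln(0.227/0.045) = 0.36735
  0.057·ln(0.057/0.276) = -0.08991
D(P‖Q) = 0.8708 nats.

0.8708 nats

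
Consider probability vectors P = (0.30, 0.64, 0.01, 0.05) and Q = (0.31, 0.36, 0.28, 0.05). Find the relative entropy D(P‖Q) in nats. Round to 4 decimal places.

0.3251 nats

D(P‖Q) = Σ p·ln(p/q).
  0.30·ln(0.30/0.31) = -0.00984
  0.64·ln(0.64/0.36) = 0.36823
  0.01·ln(0.01/0.28) = -0.03332
  0.05·ln(0.05/0.05) = 0.00000
D(P‖Q) = 0.3251 nats.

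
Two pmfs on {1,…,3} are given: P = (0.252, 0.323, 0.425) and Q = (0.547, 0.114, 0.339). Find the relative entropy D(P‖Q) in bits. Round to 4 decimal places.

D(P‖Q) = Σ p·log₂(p/q).
  0.252·log₂(0.252/0.547) = -0.28177
  0.323·log₂(0.323/0.114) = 0.48531
  0.425·log₂(0.425/0.339) = 0.13863
D(P‖Q) = 0.3422 bits.

0.3422 bits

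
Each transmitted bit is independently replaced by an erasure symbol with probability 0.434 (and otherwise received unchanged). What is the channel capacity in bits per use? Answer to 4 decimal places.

0.5660 bits

Binary erasure channel: capacity C = 1 − ε.
C = 1 − 0.434 = 0.5660 bits per channel use.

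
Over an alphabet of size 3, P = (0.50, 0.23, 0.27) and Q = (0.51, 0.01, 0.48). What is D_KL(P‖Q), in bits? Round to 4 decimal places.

D(P‖Q) = Σ p·log₂(p/q).
  0.50·log₂(0.50/0.51) = -0.01428
  0.23·log₂(0.23/0.01) = 1.04042
  0.27·log₂(0.27/0.48) = -0.22412
D(P‖Q) = 0.8020 bits.

0.8020 bits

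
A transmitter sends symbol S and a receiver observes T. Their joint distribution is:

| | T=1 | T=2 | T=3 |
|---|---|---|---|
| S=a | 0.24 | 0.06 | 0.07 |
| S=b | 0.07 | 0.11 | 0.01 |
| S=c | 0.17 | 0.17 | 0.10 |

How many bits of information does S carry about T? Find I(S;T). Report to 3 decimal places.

Marginals: p(S) = (0.3700, 0.1900, 0.4400), p(T) = (0.4800, 0.3400, 0.1800).
I(S;T) = H(S) + H(T) − H(S,T).
H(S) = 1.5071, H(T) = 1.4828, H(S,T) = 2.8929.
I(S;T) = 1.5071 + 1.4828 − 2.8929 = 0.097 bits.

0.097 bits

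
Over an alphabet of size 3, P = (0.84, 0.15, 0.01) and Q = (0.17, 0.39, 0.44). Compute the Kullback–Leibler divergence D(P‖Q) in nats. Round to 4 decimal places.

D(P‖Q) = Σ p·ln(p/q).
  0.84·ln(0.84/0.17) = 1.34199
  0.15·ln(0.15/0.39) = -0.14333
  0.01·ln(0.01/0.44) = -0.03784
D(P‖Q) = 1.1608 nats.

1.1608 nats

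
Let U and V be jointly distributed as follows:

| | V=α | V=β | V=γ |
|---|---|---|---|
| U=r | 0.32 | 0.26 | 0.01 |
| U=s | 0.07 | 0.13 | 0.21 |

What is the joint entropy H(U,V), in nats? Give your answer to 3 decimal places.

1.540 nats

H(U,V) = −Σ p(x,y)·ln p(x,y) over all 6 cells.
  cell (r,α): −0.32·ln0.32 = 0.3646
  cell (r,β): −0.26·ln0.26 = 0.3502
  cell (r,γ): −0.01·ln0.01 = 0.0461
  cell (s,α): −0.07·ln0.07 = 0.1861
  cell (s,β): −0.13·ln0.13 = 0.2652
  cell (s,γ): −0.21·ln0.21 = 0.3277
Sum = 1.540 nats.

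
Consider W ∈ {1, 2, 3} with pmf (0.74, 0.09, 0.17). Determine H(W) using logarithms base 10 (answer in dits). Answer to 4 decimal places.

H(W) = −Σ p·log₁₀ p.
  −(0.74)·log₁₀(0.74) = 0.09677
  −(0.09)·log₁₀(0.09) = 0.09412
  −(0.17)·log₁₀(0.17) = 0.13082
Sum: 0.09677 + 0.09412 + 0.13082 = 0.3217 dits.

0.3217 dits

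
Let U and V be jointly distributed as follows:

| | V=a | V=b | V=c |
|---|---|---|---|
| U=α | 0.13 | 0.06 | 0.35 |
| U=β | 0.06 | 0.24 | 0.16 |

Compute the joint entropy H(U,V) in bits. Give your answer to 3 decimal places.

H(U,V) = −Σ p(x,y)·log₂ p(x,y) over all 6 cells.
  cell (α,a): −0.13·log₂0.13 = 0.3826
  cell (α,b): −0.06·log₂0.06 = 0.2435
  cell (α,c): −0.35·log₂0.35 = 0.5301
  cell (β,a): −0.06·log₂0.06 = 0.2435
  cell (β,b): −0.24·log₂0.24 = 0.4941
  cell (β,c): −0.16·log₂0.16 = 0.4230
Sum = 2.317 bits.

2.317 bits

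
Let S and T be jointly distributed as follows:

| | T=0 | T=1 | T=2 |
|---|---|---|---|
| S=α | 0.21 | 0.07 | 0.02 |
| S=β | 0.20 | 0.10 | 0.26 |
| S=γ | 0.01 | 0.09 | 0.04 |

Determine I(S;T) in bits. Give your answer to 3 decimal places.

Marginals: p(S) = (0.3000, 0.5600, 0.1400), p(T) = (0.4200, 0.2600, 0.3200).
I(S;T) = H(S) + H(T) − H(S,T).
H(S) = 1.3866, H(T) = 1.5570, H(S,T) = 2.7210.
I(S;T) = 1.3866 + 1.5570 − 2.7210 = 0.223 bits.

0.223 bits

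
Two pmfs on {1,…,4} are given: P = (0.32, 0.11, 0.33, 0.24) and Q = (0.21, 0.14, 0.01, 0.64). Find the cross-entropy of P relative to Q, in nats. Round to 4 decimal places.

2.3425 nats

H(P,Q) = −Σ p·ln q.
  −0.32·ln(0.21) = 0.49941
  −0.11·ln(0.14) = 0.21627
  −0.33·ln(0.01) = 1.51971
  −0.24·ln(0.64) = 0.10711
H(P,Q) = 2.3425 nats.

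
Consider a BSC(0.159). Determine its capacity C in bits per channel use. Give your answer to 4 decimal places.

0.3681 bits

Binary symmetric channel: C = 1 − h₂(ε) where h₂ is the binary entropy function.
h₂(0.159) = −0.159·log₂0.159 − 0.841·log₂0.841 = 0.6319.
C = 1 − 0.6319 = 0.3681 bits per channel use.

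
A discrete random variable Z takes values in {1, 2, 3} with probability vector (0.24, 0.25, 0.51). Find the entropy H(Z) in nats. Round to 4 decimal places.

1.0325 nats

H(Z) = −Σ p·ln p.
  −(0.24)·ln(0.24) = 0.34251
  −(0.25)·ln(0.25) = 0.34657
  −(0.51)·ln(0.51) = 0.34341
Sum: 0.34251 + 0.34657 + 0.34341 = 1.0325 nats.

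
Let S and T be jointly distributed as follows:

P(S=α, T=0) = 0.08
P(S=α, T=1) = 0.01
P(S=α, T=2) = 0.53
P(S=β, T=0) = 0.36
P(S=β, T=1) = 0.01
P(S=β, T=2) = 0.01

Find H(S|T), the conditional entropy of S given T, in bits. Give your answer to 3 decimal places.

0.393 bits

Marginals: p(S) = (0.6200, 0.3800), p(T) = (0.4400, 0.0200, 0.5400).
H(S|T) = Σ p(T) · H(S|T=·).
  T=0: p=0.4400, H(S|T=0) = 0.6840
  T=1: p=0.0200, H(S|T=1) = 1.0000
  T=2: p=0.5400, H(S|T=2) = 0.1330
Weighted sum = 0.393 bits.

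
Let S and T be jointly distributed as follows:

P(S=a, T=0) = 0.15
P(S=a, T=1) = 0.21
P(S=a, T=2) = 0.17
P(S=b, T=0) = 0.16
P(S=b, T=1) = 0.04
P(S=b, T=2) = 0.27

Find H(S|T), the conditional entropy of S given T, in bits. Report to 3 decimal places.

0.892 bits

Marginals: p(S) = (0.5300, 0.4700), p(T) = (0.3100, 0.2500, 0.4400).
H(S|T) = Σ p(T) · H(S|T=·).
  T=0: p=0.3100, H(S|T=0) = 0.9992
  T=1: p=0.2500, H(S|T=1) = 0.6343
  T=2: p=0.4400, H(S|T=2) = 0.9624
Weighted sum = 0.892 bits.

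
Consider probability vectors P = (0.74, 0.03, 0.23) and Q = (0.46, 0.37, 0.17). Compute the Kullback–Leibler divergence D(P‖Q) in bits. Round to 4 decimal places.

D(P‖Q) = Σ p·log₂(p/q).
  0.74·log₂(0.74/0.46) = 0.50756
  0.03·log₂(0.03/0.37) = -0.10873
  0.23·log₂(0.23/0.17) = 0.10030
D(P‖Q) = 0.4991 bits.

0.4991 bits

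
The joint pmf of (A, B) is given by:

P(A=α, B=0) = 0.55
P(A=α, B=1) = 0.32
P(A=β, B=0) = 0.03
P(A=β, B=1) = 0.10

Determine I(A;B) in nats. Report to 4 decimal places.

0.0378 nats

Marginals: p(A) = (0.8700, 0.1300), p(B) = (0.5800, 0.4200).
I(A;B) = Σ p(x,y)·ln[p(x,y)/(p(x)p(y))].
  (α,0): 0.55·ln(1.0900) = 0.04738
  (α,1): 0.32·ln(0.8758) = -0.04245
  (β,0): 0.03·ln(0.3979) = -0.02765
  (β,1): 0.10·ln(1.8315) = 0.06051
Sum = 0.0378 nats.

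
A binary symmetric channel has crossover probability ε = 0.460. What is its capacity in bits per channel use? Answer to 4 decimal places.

Binary symmetric channel: C = 1 − h₂(ε) where h₂ is the binary entropy function.
h₂(0.460) = −0.460·log₂0.460 − 0.540·log₂0.540 = 0.9954.
C = 1 − 0.9954 = 0.0046 bits per channel use.

0.0046 bits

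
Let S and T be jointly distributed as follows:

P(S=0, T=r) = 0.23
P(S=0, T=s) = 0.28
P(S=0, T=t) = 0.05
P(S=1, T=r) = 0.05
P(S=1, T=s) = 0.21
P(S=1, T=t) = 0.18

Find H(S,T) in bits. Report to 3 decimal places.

2.352 bits

H(S,T) = −Σ p(x,y)·log₂ p(x,y) over all 6 cells.
  cell (0,r): −0.23·log₂0.23 = 0.4877
  cell (0,s): −0.28·log₂0.28 = 0.5142
  cell (0,t): −0.05·log₂0.05 = 0.2161
  cell (1,r): −0.05·log₂0.05 = 0.2161
  cell (1,s): −0.21·log₂0.21 = 0.4728
  cell (1,t): −0.18·log₂0.18 = 0.4453
Sum = 2.352 bits.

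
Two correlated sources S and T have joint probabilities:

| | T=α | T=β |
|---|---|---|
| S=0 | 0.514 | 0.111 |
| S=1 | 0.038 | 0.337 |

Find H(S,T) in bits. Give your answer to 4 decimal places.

1.5536 bits

H(S,T) = −Σ p(x,y)·log₂ p(x,y) over all 4 cells.
  cell (0,α): −0.514·log₂0.514 = 0.49352
  cell (0,β): −0.111·log₂0.111 = 0.35202
  cell (1,α): −0.038·log₂0.038 = 0.17928
  cell (1,β): −0.337·log₂0.337 = 0.52881
Sum = 1.5536 bits.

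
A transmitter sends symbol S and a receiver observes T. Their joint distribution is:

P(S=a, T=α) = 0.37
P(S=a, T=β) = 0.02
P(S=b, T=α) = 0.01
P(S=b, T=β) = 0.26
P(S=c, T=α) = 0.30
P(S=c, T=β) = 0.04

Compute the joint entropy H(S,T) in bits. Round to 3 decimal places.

H(S,T) = −Σ p(x,y)·log₂ p(x,y) over all 6 cells.
  cell (a,α): −0.37·log₂0.37 = 0.5307
  cell (a,β): −0.02·log₂0.02 = 0.1129
  cell (b,α): −0.01·log₂0.01 = 0.0664
  cell (b,β): −0.26·log₂0.26 = 0.5053
  cell (c,α): −0.30·log₂0.30 = 0.5211
  cell (c,β): −0.04·log₂0.04 = 0.1858
Sum = 1.922 bits.

1.922 bits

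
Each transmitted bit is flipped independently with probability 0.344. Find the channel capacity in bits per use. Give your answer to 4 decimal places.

Binary symmetric channel: C = 1 − h₂(ε) where h₂ is the binary entropy function.
h₂(0.344) = −0.344·log₂0.344 − 0.656·log₂0.656 = 0.9286.
C = 1 − 0.9286 = 0.0714 bits per channel use.

0.0714 bits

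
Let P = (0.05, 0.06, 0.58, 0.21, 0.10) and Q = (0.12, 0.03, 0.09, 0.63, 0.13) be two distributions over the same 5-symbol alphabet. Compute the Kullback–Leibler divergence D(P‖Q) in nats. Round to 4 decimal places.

D(P‖Q) = Σ p·ln(p/q).
  0.05·ln(0.05/0.12) = -0.04377
  0.06·ln(0.06/0.03) = 0.04159
  0.58·ln(0.58/0.09) = 1.08067
  0.21·ln(0.21/0.63) = -0.23071
  0.10·ln(0.10/0.13) = -0.02624
D(P‖Q) = 0.8215 nats.

0.8215 nats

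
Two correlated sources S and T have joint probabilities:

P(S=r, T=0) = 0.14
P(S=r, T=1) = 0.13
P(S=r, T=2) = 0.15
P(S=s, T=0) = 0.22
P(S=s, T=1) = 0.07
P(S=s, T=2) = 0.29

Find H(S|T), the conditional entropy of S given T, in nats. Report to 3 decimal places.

Marginals: p(S) = (0.4200, 0.5800), p(T) = (0.3600, 0.2000, 0.4400).
H(S|T) = Σ p(T) · H(S|T=·).
  T=0: p=0.3600, H(S|T=0) = 0.6682
  T=1: p=0.2000, H(S|T=1) = 0.6474
  T=2: p=0.4400, H(S|T=2) = 0.6416
Weighted sum = 0.652 nats.

0.652 nats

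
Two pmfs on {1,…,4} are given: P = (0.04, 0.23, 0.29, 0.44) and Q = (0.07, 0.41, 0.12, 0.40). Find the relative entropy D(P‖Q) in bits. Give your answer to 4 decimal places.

0.2056 bits

D(P‖Q) = Σ p·log₂(p/q).
  0.04·log₂(0.04/0.07) = -0.03229
  0.23·log₂(0.23/0.41) = -0.19182
  0.29·log₂(0.29/0.12) = 0.36918
  0.44·log₂(0.44/0.40) = 0.06050
D(P‖Q) = 0.2056 bits.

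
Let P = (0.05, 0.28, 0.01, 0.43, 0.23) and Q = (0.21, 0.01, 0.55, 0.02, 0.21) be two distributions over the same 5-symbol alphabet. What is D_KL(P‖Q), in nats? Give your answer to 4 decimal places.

2.1614 nats

D(P‖Q) = Σ p·ln(p/q).
  0.05·ln(0.05/0.21) = -0.07175
  0.28·ln(0.28/0.01) = 0.93302
  0.01·ln(0.01/0.55) = -0.04007
  0.43·ln(0.43/0.02) = 1.31926
  0.23·ln(0.23/0.21) = 0.02092
D(P‖Q) = 2.1614 nats.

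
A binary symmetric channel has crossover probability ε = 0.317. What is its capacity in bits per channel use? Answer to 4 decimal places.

Binary symmetric channel: C = 1 − h₂(ε) where h₂ is the binary entropy function.
h₂(0.317) = −0.317·log₂0.317 − 0.683·log₂0.683 = 0.9011.
C = 1 − 0.9011 = 0.0989 bits per channel use.

0.0989 bits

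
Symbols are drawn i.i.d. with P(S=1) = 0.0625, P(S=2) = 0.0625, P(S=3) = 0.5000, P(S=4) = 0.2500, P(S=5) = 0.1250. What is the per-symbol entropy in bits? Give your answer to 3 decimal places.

H(S) = −Σ p·log₂ p.
  −(0.0625)·log₂(0.0625) = 0.2500
  −(0.0625)·log₂(0.0625) = 0.2500
  −(0.5000)·log₂(0.5000) = 0.5000
  −(0.2500)·log₂(0.2500) = 0.5000
  −(0.1250)·log₂(0.1250) = 0.3750
Sum: 0.2500 + 0.2500 + 0.5000 + 0.5000 + 0.3750 = 1.875 bits.

1.875 bits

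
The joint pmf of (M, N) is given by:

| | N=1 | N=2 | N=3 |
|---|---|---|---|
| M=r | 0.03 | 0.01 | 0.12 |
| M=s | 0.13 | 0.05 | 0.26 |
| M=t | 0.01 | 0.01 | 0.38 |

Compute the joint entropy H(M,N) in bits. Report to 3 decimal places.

2.353 bits

H(M,N) = −Σ p(x,y)·log₂ p(x,y) over all 9 cells.
  cell (r,1): −0.03·log₂0.03 = 0.1518
  cell (r,2): −0.01·log₂0.01 = 0.0664
  cell (r,3): −0.12·log₂0.12 = 0.3671
  cell (s,1): −0.13·log₂0.13 = 0.3826
  cell (s,2): −0.05·log₂0.05 = 0.2161
  cell (s,3): −0.26·log₂0.26 = 0.5053
  cell (t,1): −0.01·log₂0.01 = 0.0664
  cell (t,2): −0.01·log₂0.01 = 0.0664
  cell (t,3): −0.38·log₂0.38 = 0.5305
Sum = 2.353 bits.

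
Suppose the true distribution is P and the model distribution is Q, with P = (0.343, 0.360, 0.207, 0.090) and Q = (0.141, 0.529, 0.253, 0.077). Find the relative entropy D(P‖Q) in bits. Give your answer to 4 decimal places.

D(P‖Q) = Σ p·log₂(p/q).
  0.343·log₂(0.343/0.141) = 0.43990
  0.360·log₂(0.360/0.529) = -0.19990
  0.207·log₂(0.207/0.253) = -0.05993
  0.090·log₂(0.090/0.077) = 0.02026
D(P‖Q) = 0.2003 bits.

0.2003 bits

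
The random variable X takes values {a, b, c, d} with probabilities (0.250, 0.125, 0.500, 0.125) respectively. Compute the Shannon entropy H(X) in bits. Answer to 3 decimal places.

1.750 bits

H(X) = −Σ p·log₂ p.
  −(0.250)·log₂(0.250) = 0.5000
  −(0.125)·log₂(0.125) = 0.3750
  −(0.500)·log₂(0.500) = 0.5000
  −(0.125)·log₂(0.125) = 0.3750
Sum: 0.5000 + 0.3750 + 0.5000 + 0.3750 = 1.750 bits.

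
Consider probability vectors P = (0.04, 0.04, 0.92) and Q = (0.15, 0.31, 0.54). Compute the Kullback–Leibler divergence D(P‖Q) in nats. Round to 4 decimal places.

D(P‖Q) = Σ p·ln(p/q).
  0.04·ln(0.04/0.15) = -0.05287
  0.04·ln(0.04/0.31) = -0.08191
  0.92·ln(0.92/0.54) = 0.49018
D(P‖Q) = 0.3554 nats.

0.3554 nats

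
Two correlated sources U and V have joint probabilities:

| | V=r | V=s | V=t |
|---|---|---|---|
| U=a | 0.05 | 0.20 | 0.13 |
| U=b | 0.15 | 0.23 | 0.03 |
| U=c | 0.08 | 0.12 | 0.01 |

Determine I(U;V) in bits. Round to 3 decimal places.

0.116 bits

Marginals: p(U) = (0.3800, 0.4100, 0.2100), p(V) = (0.2800, 0.5500, 0.1700).
I(U;V) = H(U) + H(V) − H(U,V).
H(U) = 1.5307, H(V) = 1.4232, H(U,V) = 2.8381.
I(U;V) = 1.5307 + 1.4232 − 2.8381 = 0.116 bits.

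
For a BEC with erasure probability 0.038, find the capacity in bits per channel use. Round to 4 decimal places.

Binary erasure channel: capacity C = 1 − ε.
C = 1 − 0.038 = 0.9620 bits per channel use.

0.9620 bits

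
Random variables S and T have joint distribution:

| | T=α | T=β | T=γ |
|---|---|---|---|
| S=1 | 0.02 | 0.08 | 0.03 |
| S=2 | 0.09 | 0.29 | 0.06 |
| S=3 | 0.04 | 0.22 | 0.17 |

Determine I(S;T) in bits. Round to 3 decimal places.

Marginals: p(S) = (0.1300, 0.4400, 0.4300), p(T) = (0.1500, 0.5900, 0.2600).
I(S;T) = H(S) + H(T) − H(S,T).
H(S) = 1.4274, H(T) = 1.3649, H(S,T) = 2.7312.
I(S;T) = 1.4274 + 1.3649 − 2.7312 = 0.061 bits.

0.061 bits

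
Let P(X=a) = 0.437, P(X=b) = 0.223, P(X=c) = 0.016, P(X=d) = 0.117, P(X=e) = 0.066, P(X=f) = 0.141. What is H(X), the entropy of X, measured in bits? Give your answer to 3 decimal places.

H(X) = −Σ p·log₂ p.
  −(0.437)·log₂(0.437) = 0.5219
  −(0.223)·log₂(0.223) = 0.4828
  −(0.016)·log₂(0.016) = 0.0955
  −(0.117)·log₂(0.117) = 0.3622
  −(0.066)·log₂(0.066) = 0.2588
  −(0.141)·log₂(0.141) = 0.3985
Sum: 0.5219 + 0.4828 + 0.0955 + 0.3622 + 0.2588 + 0.3985 = 2.120 bits.

2.120 bits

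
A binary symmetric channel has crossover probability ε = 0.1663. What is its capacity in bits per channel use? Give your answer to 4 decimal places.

0.3508 bits

Binary symmetric channel: C = 1 − h₂(ε) where h₂ is the binary entropy function.
h₂(0.1663) = −0.1663·log₂0.1663 − 0.8337·log₂0.8337 = 0.6492.
C = 1 − 0.6492 = 0.3508 bits per channel use.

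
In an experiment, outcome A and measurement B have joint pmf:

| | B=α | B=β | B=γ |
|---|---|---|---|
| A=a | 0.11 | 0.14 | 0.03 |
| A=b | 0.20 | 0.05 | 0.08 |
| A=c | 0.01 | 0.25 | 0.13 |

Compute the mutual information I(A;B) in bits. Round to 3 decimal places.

Marginals: p(A) = (0.2800, 0.3300, 0.3900), p(B) = (0.3200, 0.4400, 0.2400).
I(A;B) = H(A) + H(B) − H(A,B).
H(A) = 1.5718, H(B) = 1.5413, H(A,B) = 2.8202.
I(A;B) = 1.5718 + 1.5413 − 2.8202 = 0.293 bits.

0.293 bits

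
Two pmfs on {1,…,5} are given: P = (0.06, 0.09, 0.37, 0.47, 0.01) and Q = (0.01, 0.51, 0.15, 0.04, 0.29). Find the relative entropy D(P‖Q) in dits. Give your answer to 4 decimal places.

0.6123 dits

D(P‖Q) = Σ p·log₁₀(p/q).
  0.06·log₁₀(0.06/0.01) = 0.04669
  0.09·log₁₀(0.09/0.51) = -0.06780
  0.37·log₁₀(0.37/0.15) = 0.14508
  0.47·log₁₀(0.47/0.04) = 0.50292
  0.01·log₁₀(0.01/0.29) = -0.01462
D(P‖Q) = 0.6123 dits.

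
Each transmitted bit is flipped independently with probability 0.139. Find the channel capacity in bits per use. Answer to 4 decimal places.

0.4184 bits

Binary symmetric channel: C = 1 − h₂(ε) where h₂ is the binary entropy function.
h₂(0.139) = −0.139·log₂0.139 − 0.861·log₂0.861 = 0.5816.
C = 1 − 0.5816 = 0.4184 bits per channel use.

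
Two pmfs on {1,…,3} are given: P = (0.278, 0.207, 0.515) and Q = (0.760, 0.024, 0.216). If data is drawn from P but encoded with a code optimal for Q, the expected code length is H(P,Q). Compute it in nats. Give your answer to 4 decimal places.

H(P,Q) = −Σ p·ln q.
  −0.278·ln(0.760) = 0.07629
  −0.207·ln(0.024) = 0.77205
  −0.515·ln(0.216) = 0.78923
H(P,Q) = 1.6376 nats.

1.6376 nats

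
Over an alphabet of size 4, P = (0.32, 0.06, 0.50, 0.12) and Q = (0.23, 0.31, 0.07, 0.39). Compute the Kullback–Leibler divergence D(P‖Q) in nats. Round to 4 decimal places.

0.8488 nats

D(P‖Q) = Σ p·ln(p/q).
  0.32·ln(0.32/0.23) = 0.10568
  0.06·ln(0.06/0.31) = -0.09853
  0.50·ln(0.50/0.07) = 0.98306
  0.12·ln(0.12/0.39) = -0.14144
D(P‖Q) = 0.8488 nats.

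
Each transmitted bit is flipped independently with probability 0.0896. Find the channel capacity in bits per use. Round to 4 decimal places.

0.5649 bits

Binary symmetric channel: C = 1 − h₂(ε) where h₂ is the binary entropy function.
h₂(0.0896) = −0.0896·log₂0.0896 − 0.9104·log₂0.9104 = 0.4351.
C = 1 − 0.4351 = 0.5649 bits per channel use.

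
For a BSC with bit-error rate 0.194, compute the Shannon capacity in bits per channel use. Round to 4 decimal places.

Binary symmetric channel: C = 1 − h₂(ε) where h₂ is the binary entropy function.
h₂(0.194) = −0.194·log₂0.194 − 0.806·log₂0.806 = 0.7098.
C = 1 − 0.7098 = 0.2902 bits per channel use.

0.2902 bits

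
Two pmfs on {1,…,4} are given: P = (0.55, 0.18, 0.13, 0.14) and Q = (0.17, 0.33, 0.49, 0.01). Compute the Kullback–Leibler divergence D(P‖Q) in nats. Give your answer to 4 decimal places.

D(P‖Q) = Σ p·ln(p/q).
  0.55·ln(0.55/0.17) = 0.64577
  0.18·ln(0.18/0.33) = -0.10910
  0.13·ln(0.13/0.49) = -0.17249
  0.14·ln(0.14/0.01) = 0.36947
D(P‖Q) = 0.7336 nats.

0.7336 nats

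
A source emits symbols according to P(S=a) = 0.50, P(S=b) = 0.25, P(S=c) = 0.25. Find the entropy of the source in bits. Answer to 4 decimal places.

H(S) = −Σ p·log₂ p.
  −(0.50)·log₂(0.50) = 0.50000
  −(0.25)·log₂(0.25) = 0.50000
  −(0.25)·log₂(0.25) = 0.50000
Sum: 0.50000 + 0.50000 + 0.50000 = 1.5000 bits.

1.5000 bits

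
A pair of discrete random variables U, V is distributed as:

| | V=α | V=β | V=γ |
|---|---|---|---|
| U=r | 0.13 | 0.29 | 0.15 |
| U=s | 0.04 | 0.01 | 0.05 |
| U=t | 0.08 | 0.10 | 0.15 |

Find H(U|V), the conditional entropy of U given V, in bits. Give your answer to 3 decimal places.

Chain rule: H(U|V) = H(U,V) − H(V).
Marginals: p(U) = (0.5700, 0.1000, 0.3300), p(V) = (0.2500, 0.4000, 0.3500).
H(U,V) = 2.8136 bits; H(V) = 1.5589 bits.
H(U|V) = 2.8136 − 1.5589 = 1.255 bits.

1.255 bits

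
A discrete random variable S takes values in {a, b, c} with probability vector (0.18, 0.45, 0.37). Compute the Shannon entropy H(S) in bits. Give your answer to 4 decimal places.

H(S) = −Σ p·log₂ p.
  −(0.18)·log₂(0.18) = 0.44531
  −(0.45)·log₂(0.45) = 0.51840
  −(0.37)·log₂(0.37) = 0.53073
Sum: 0.44531 + 0.51840 + 0.53073 = 1.4944 bits.

1.4944 bits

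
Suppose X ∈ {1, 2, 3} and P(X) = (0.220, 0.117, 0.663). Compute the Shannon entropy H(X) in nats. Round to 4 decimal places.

0.8566 nats

H(X) = −Σ p·ln p.
  −(0.220)·ln(0.220) = 0.33311
  −(0.117)·ln(0.117) = 0.25103
  −(0.663)·ln(0.663) = 0.27248
Sum: 0.33311 + 0.25103 + 0.27248 = 0.8566 nats.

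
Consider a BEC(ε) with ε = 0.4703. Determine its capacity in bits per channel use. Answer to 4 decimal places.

Binary erasure channel: capacity C = 1 − ε.
C = 1 − 0.4703 = 0.5297 bits per channel use.

0.5297 bits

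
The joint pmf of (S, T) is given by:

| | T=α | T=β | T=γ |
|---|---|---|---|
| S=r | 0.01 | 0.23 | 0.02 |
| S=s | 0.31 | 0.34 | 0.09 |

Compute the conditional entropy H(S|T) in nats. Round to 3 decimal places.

Marginals: p(S) = (0.2600, 0.7400), p(T) = (0.3200, 0.5700, 0.1100).
H(S|T) = Σ p(T) · H(S|T=·).
  T=α: p=0.3200, H(S|T=α) = 0.1391
  T=β: p=0.5700, H(S|T=β) = 0.6744
  T=γ: p=0.1100, H(S|T=γ) = 0.4741
Weighted sum = 0.481 nats.

0.481 nats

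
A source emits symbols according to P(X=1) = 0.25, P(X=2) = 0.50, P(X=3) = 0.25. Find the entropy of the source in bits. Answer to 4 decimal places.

H(X) = −Σ p·log₂ p.
  −(0.25)·log₂(0.25) = 0.50000
  −(0.50)·log₂(0.50) = 0.50000
  −(0.25)·log₂(0.25) = 0.50000
Sum: 0.50000 + 0.50000 + 0.50000 = 1.5000 bits.

1.5000 bits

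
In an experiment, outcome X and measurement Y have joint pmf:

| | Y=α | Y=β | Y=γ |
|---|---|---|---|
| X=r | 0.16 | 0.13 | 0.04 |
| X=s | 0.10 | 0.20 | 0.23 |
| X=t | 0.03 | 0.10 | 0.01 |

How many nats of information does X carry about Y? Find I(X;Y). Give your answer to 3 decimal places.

Marginals: p(X) = (0.3300, 0.5300, 0.1400), p(Y) = (0.2900, 0.4300, 0.2800).
I(X;Y) = Σ p(x,y)·ln[p(x,y)/(p(x)p(y))].
  (r,α): 0.16·ln(1.6719) = 0.0822
  (r,β): 0.13·ln(0.9161) = -0.0114
  (r,γ): 0.04·ln(0.4329) = -0.0335
  (s,α): 0.10·ln(0.6506) = -0.0430
  (s,β): 0.20·ln(0.8776) = -0.0261
  (s,γ): 0.23·ln(1.5499) = 0.1008
  (t,α): 0.03·ln(0.7389) = -0.0091
  (t,β): 0.10·ln(1.6611) = 0.0507
  (t,γ): 0.01·ln(0.2551) = -0.0137
Sum = 0.097 nats.

0.097 nats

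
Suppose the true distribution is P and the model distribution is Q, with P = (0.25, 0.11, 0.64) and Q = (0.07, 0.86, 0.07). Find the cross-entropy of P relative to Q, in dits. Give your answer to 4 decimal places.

1.0351 dits

H(P,Q) = −Σ p·log₁₀ q.
  −0.25·log₁₀(0.07) = 0.28873
  −0.11·log₁₀(0.86) = 0.00721
  −0.64·log₁₀(0.07) = 0.73914
H(P,Q) = 1.0351 dits.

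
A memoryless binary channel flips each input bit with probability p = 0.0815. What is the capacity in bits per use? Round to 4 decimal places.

0.5926 bits

Binary symmetric channel: C = 1 − h₂(ε) where h₂ is the binary entropy function.
h₂(0.0815) = −0.0815·log₂0.0815 − 0.9185·log₂0.9185 = 0.4074.
C = 1 − 0.4074 = 0.5926 bits per channel use.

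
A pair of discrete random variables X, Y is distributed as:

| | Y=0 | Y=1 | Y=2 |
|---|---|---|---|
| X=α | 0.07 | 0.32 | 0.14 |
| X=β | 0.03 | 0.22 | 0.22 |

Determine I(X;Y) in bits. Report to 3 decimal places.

Marginals: p(X) = (0.5300, 0.4700), p(Y) = (0.1000, 0.5400, 0.3600).
I(X;Y) = H(X) + H(Y) − H(X,Y).
H(X) = 0.9974, H(Y) = 1.3429, H(X,Y) = 2.3046.
I(X;Y) = 0.9974 + 1.3429 − 2.3046 = 0.036 bits.

0.036 bits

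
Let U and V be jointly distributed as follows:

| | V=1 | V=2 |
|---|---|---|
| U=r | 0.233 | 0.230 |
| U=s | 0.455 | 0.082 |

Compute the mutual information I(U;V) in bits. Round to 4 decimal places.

0.1014 bits

Marginals: p(U) = (0.4630, 0.5370), p(V) = (0.6880, 0.3120).
I(U;V) = H(U) + H(V) − H(U,V).
H(U) = 0.9960, H(V) = 0.8955, H(U,V) = 1.7901.
I(U;V) = 0.9960 + 0.8955 − 1.7901 = 0.1014 bits.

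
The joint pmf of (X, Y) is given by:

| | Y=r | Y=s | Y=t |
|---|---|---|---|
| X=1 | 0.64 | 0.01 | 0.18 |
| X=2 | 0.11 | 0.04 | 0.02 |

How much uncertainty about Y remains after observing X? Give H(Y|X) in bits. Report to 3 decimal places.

Chain rule: H(Y|X) = H(X,Y) − H(X).
Marginals: p(X) = (0.8300, 0.1700), p(Y) = (0.7500, 0.0500, 0.2000).
H(X,Y) = 1.5727 bits; H(X) = 0.6577 bits.
H(Y|X) = 1.5727 − 0.6577 = 0.915 bits.

0.915 bits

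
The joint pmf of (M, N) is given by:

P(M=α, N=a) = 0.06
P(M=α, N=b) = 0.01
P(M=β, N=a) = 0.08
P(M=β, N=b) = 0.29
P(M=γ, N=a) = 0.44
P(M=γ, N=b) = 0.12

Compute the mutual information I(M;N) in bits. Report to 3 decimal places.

0.242 bits

Marginals: p(M) = (0.0700, 0.3700, 0.5600), p(N) = (0.5800, 0.4200).
I(M;N) = Σ p(x,y)·log₂[p(x,y)/(p(x)p(y))].
  (α,a): 0.06·log₂(1.4778) = 0.0338
  (α,b): 0.01·log₂(0.3401) = -0.0156
  (β,a): 0.08·log₂(0.3728) = -0.1139
  (β,b): 0.29·log₂(1.8662) = 0.2610
  (γ,a): 0.44·log₂(1.3547) = 0.1927
  (γ,b): 0.12·log₂(0.5102) = -0.1165
Sum = 0.242 bits.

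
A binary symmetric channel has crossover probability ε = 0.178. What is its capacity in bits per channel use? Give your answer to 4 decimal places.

0.3243 bits

Binary symmetric channel: C = 1 − h₂(ε) where h₂ is the binary entropy function.
h₂(0.178) = −0.178·log₂0.178 − 0.822·log₂0.822 = 0.6757.
C = 1 − 0.6757 = 0.3243 bits per channel use.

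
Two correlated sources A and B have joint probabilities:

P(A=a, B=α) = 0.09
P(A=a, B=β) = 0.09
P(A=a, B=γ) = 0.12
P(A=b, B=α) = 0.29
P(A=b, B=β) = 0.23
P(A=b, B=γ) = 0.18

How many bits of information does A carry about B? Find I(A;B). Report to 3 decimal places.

Marginals: p(A) = (0.3000, 0.7000), p(B) = (0.3800, 0.3200, 0.3000).
I(A;B) = H(A) + H(B) − H(A,B).
H(A) = 0.8813, H(B) = 1.5776, H(A,B) = 2.4433.
I(A;B) = 0.8813 + 1.5776 − 2.4433 = 0.016 bits.

0.016 bits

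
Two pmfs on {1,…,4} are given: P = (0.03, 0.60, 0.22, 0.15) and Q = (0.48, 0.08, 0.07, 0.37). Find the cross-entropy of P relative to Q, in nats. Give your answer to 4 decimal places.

2.2716 nats

H(P,Q) = −Σ p·ln q.
  −0.03·ln(0.48) = 0.02202
  −0.60·ln(0.08) = 1.51544
  −0.22·ln(0.07) = 0.58504
  −0.15·ln(0.37) = 0.14914
H(P,Q) = 2.2716 nats.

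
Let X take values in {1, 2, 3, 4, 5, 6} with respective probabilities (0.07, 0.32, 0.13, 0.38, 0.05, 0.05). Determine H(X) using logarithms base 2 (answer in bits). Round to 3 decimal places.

H(X) = −Σ p·log₂ p.
  −(0.07)·log₂(0.07) = 0.2686
  −(0.32)·log₂(0.32) = 0.5260
  −(0.13)·log₂(0.13) = 0.3826
  −(0.38)·log₂(0.38) = 0.5305
  −(0.05)·log₂(0.05) = 0.2161
  −(0.05)·log₂(0.05) = 0.2161
Sum: 0.2686 + 0.5260 + 0.3826 + 0.5305 + 0.2161 + 0.2161 = 2.140 bits.

2.140 bits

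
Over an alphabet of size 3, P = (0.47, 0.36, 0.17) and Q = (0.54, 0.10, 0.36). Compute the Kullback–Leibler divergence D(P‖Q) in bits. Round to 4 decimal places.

0.3871 bits

D(P‖Q) = Σ p·log₂(p/q).
  0.47·log₂(0.47/0.54) = -0.09414
  0.36·log₂(0.36/0.10) = 0.66528
  0.17·log₂(0.17/0.36) = -0.18402
D(P‖Q) = 0.3871 bits.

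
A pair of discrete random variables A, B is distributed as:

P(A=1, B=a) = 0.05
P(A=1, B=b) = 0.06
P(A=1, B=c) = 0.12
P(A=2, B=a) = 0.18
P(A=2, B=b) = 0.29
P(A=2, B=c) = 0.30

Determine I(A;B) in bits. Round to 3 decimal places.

Marginals: p(A) = (0.2300, 0.7700), p(B) = (0.2300, 0.3500, 0.4200).
I(A;B) = H(A) + H(B) − H(A,B).
H(A) = 0.7780, H(B) = 1.5434, H(A,B) = 2.3110.
I(A;B) = 0.7780 + 1.5434 − 2.3110 = 0.010 bits.

0.010 bits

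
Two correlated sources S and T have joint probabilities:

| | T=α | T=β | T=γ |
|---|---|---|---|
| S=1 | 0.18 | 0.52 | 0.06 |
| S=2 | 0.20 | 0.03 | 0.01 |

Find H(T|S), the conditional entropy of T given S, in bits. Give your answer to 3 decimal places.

Marginals: p(S) = (0.7600, 0.2400), p(T) = (0.3800, 0.5500, 0.0700).
H(T|S) = Σ p(S) · H(T|S=·).
  S=1: p=0.7600, H(T|S=1) = 1.1559
  S=2: p=0.2400, H(T|S=2) = 0.7852
Weighted sum = 1.067 bits.

1.067 bits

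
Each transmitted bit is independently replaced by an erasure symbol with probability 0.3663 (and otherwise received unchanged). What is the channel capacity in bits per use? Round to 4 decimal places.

Binary erasure channel: capacity C = 1 − ε.
C = 1 − 0.3663 = 0.6337 bits per channel use.

0.6337 bits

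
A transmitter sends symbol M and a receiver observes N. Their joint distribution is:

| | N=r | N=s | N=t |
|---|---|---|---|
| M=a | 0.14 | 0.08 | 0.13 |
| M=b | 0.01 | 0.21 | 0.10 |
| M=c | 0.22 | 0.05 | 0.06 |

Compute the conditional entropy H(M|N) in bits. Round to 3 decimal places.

1.305 bits

Marginals: p(M) = (0.3500, 0.3200, 0.3300), p(N) = (0.3700, 0.3400, 0.2900).
H(M|N) = Σ p(N) · H(M|N=·).
  N=r: p=0.3700, H(M|N=r) = 1.1173
  N=s: p=0.3400, H(M|N=s) = 1.3272
  N=t: p=0.2900, H(M|N=t) = 1.5189
Weighted sum = 1.305 bits.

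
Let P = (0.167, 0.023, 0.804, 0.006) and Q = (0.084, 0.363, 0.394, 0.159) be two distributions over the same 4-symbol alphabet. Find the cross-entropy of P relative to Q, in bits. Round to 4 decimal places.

1.7267 bits

H(P,Q) = −Σ p·log₂ q.
  −0.167·log₂(0.084) = 0.59677
  −0.023·log₂(0.363) = 0.03363
  −0.804·log₂(0.394) = 1.08036
  −0.006·log₂(0.159) = 0.01592
H(P,Q) = 1.7267 bits.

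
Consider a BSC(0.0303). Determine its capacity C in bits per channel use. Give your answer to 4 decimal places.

0.8041 bits

Binary symmetric channel: C = 1 − h₂(ε) where h₂ is the binary entropy function.
h₂(0.0303) = −0.0303·log₂0.0303 − 0.9697·log₂0.9697 = 0.1959.
C = 1 − 0.1959 = 0.8041 bits per channel use.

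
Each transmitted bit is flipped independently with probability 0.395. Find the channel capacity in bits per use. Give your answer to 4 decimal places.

Binary symmetric channel: C = 1 − h₂(ε) where h₂ is the binary entropy function.
h₂(0.395) = −0.395·log₂0.395 − 0.605·log₂0.605 = 0.9680.
C = 1 − 0.9680 = 0.0320 bits per channel use.

0.0320 bits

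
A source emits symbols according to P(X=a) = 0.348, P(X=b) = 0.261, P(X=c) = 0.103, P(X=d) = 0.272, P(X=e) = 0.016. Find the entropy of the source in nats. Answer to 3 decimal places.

H(X) = −Σ p·ln p.
  −(0.348)·ln(0.348) = 0.3673
  −(0.261)·ln(0.261) = 0.3506
  −(0.103)·ln(0.103) = 0.2341
  −(0.272)·ln(0.272) = 0.3541
  −(0.016)·ln(0.016) = 0.0662
Sum: 0.3673 + 0.3506 + 0.2341 + 0.3541 + 0.0662 = 1.372 nats.

1.372 nats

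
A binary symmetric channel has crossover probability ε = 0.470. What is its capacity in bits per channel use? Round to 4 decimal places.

Binary symmetric channel: C = 1 − h₂(ε) where h₂ is the binary entropy function.
h₂(0.470) = −0.470·log₂0.470 − 0.530·log₂0.530 = 0.9974.
C = 1 − 0.9974 = 0.0026 bits per channel use.

0.0026 bits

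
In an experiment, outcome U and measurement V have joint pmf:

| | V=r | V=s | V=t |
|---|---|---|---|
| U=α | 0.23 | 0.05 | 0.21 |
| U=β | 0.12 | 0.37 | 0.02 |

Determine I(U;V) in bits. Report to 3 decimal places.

Marginals: p(U) = (0.4900, 0.5100), p(V) = (0.3500, 0.4200, 0.2300).
I(U;V) = Σ p(x,y)·log₂[p(x,y)/(p(x)p(y))].
  (α,r): 0.23·log₂(1.3411) = 0.0974
  (α,s): 0.05·log₂(0.2430) = -0.1021
  (α,t): 0.21·log₂(1.8634) = 0.1886
  (β,r): 0.12·log₂(0.6723) = -0.0687
  (β,s): 0.37·log₂(1.7274) = 0.2918
  (β,t): 0.02·log₂(0.1705) = -0.0510
Sum = 0.356 bits.

0.356 bits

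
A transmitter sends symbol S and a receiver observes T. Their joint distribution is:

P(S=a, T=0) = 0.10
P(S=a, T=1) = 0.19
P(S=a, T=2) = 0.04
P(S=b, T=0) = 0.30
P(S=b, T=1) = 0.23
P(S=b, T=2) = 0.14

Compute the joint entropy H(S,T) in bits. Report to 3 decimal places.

2.379 bits

H(S,T) = −Σ p(x,y)·log₂ p(x,y) over all 6 cells.
  cell (a,0): −0.10·log₂0.10 = 0.3322
  cell (a,1): −0.19·log₂0.19 = 0.4552
  cell (a,2): −0.04·log₂0.04 = 0.1858
  cell (b,0): −0.30·log₂0.30 = 0.5211
  cell (b,1): −0.23·log₂0.23 = 0.4877
  cell (b,2): −0.14·log₂0.14 = 0.3971
Sum = 2.379 bits.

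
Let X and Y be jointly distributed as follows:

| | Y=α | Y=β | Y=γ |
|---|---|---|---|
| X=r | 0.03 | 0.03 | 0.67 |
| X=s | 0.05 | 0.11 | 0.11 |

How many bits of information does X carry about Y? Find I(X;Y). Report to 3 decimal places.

0.202 bits

Marginals: p(X) = (0.7300, 0.2700), p(Y) = (0.0800, 0.1400, 0.7800).
I(X;Y) = H(X) + H(Y) − H(X,Y).
H(X) = 0.8415, H(Y) = 0.9682, H(X,Y) = 1.6073.
I(X;Y) = 0.8415 + 0.9682 − 1.6073 = 0.202 bits.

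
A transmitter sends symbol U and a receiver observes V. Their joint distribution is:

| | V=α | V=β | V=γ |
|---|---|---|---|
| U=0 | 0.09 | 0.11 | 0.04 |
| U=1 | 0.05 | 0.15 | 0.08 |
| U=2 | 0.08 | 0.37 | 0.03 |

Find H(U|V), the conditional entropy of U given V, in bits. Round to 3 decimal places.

Marginals: p(U) = (0.2400, 0.2800, 0.4800), p(V) = (0.2200, 0.6300, 0.1500).
H(U|V) = Σ p(V) · H(U|V=·).
  V=α: p=0.2200, H(U|V=α) = 1.5440
  V=β: p=0.6300, H(U|V=β) = 1.3835
  V=γ: p=0.1500, H(U|V=γ) = 1.4566
Weighted sum = 1.430 bits.

1.430 bits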